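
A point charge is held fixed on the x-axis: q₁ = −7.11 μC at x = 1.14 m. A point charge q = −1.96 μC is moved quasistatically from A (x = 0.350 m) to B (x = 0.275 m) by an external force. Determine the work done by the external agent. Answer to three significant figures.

For quasistatic motion the external work equals the change in potential energy: W_ext = qΔV = q(V_B − V_A).
At A: distance to the source charge is 0.790 m; V_A = kq₁/r = -8.09×10⁴ V.
At B: distance to the source charge is 0.865 m; V_B = kq₁/r = -7.39×10⁴ V.
ΔV = V_B − V_A = 7020 V.
W_ext = qΔV = (-1.96×10⁻⁶ C)(7020 V) = -0.0138 J.

-0.0138 J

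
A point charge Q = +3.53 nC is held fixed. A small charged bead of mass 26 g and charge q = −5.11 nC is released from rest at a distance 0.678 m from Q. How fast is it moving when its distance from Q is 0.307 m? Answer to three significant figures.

Only the electrostatic force acts, so mechanical energy is conserved: ½mv² = U₁ − U₂ = kQq(1/r₁ − 1/r₂).
U₁ − U₂ = (8.99×10⁹ N·m²/C²)(3.53×10⁻⁹ C)(-5.11×10⁻⁹ C)(1/0.678 − 1/0.307) = 2.89×10⁻⁷ J.
v = √(2·2.89×10⁻⁷/0.0260) = 4.72×10⁻³ m/s.

4.72×10⁻³ m/s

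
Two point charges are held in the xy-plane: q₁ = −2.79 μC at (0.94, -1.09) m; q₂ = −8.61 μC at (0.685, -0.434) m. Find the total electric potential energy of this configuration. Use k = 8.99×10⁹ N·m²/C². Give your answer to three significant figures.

0.307 J

The assembly work is the sum of pairwise potential energies, U = Σ_{i<j} kqᵢqⱼ/rᵢⱼ.
Pair separations: r₁₂ = 0.704 m.
U = (0.307) = 0.307 J.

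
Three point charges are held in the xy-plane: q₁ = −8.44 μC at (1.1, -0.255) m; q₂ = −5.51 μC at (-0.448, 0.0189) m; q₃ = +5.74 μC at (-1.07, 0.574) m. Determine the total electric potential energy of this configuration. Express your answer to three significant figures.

-0.263 J

The assembly work is the sum of pairwise potential energies, U = Σ_{i<j} kqᵢqⱼ/rᵢⱼ.
Pair separations: r₁₂ = 1.57 m, r₁₃ = 2.32 m, r₂₃ = 0.834 m.
U = (0.266) + (-0.187) + (-0.341) = -0.263 J.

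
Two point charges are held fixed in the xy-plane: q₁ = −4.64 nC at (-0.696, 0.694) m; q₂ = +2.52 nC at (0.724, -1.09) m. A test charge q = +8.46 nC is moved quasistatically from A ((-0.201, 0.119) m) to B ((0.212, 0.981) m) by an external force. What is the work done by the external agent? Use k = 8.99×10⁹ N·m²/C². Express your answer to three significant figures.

5.85×10⁻⁸ J

For quasistatic motion the external work equals the change in potential energy: W_ext = qΔV = q(V_B − V_A).
At A: distances to the source charges are 0.759 m, 1.52 m; V_A = Σ kqᵢ/rᵢ = -40.1 V.
At B: distances to the source charges are 0.952 m, 2.13 m; V_B = Σ kqᵢ/rᵢ = -33.2 V.
ΔV = V_B − V_A = 6.91 V.
W_ext = qΔV = (8.46×10⁻⁹ C)(6.91 V) = 5.85×10⁻⁸ J.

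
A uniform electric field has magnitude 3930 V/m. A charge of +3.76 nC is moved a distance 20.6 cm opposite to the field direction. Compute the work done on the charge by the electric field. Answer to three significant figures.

The potential change for a displacement 20.6 cm opposite to the field direction is ΔV = +Ed = 810 V.
W_field = −qΔV = -3.04×10⁻⁶ J.

-3.04×10⁻⁶ J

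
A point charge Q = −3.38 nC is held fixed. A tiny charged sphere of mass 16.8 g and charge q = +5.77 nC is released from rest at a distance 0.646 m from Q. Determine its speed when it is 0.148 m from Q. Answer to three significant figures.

Only the electrostatic force acts, so mechanical energy is conserved: ½mv² = U₁ − U₂ = kQq(1/r₁ − 1/r₂).
U₁ − U₂ = (8.99×10⁹ N·m²/C²)(-3.38×10⁻⁹ C)(5.77×10⁻⁹ C)(1/0.646 − 1/0.148) = 9.13×10⁻⁷ J.
v = √(2·9.13×10⁻⁷/0.0168) = 0.0104 m/s.

0.0104 m/s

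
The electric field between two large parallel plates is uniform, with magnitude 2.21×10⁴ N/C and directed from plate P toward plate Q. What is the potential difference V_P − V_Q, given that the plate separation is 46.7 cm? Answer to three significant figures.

1.03×10⁴ V

In a uniform field, potential decreases in the direction of E: ΔV = −E·d for a displacement d parallel to E.
Going from Q to P is a displacement of 46.7 cm opposite to the field, so V_P − V_Q = +Ed = 1.03×10⁴ V.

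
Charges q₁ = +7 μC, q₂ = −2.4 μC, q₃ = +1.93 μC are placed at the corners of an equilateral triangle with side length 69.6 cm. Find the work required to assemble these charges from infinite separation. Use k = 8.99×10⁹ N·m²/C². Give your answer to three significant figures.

-0.102 J

The assembly work is the sum of pairwise potential energies, U = Σ_{i<j} kqᵢqⱼ/rᵢⱼ.
All three pair separations equal the side length, 0.696 m.
U = (-0.217) + (0.175) + (-0.0598) = -0.102 J.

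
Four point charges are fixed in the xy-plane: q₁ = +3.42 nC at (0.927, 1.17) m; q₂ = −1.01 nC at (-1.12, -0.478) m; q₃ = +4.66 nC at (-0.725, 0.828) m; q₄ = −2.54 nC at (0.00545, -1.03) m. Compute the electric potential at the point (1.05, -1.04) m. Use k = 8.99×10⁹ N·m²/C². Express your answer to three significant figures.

4.24 V

The total potential is the scalar sum of each charge's contribution, V = Σ kqᵢ/rᵢ.
Distances from the field point to each charge: r₁ = 2.21 m, r₂ = 2.24 m, r₃ = 2.58 m, r₄ = 1.04 m.
V = k[(3.42×10⁻⁹)/(2.21) + (-1.01×10⁻⁹)/(2.24) + (4.66×10⁻⁹)/(2.58) + (-2.54×10⁻⁹)/(1.04)] = 4.24 V.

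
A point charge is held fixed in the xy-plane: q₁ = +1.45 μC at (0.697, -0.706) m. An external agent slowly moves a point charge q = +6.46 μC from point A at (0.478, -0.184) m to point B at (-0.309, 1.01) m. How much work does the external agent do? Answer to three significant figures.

For quasistatic motion the external work equals the change in potential energy: W_ext = qΔV = q(V_B − V_A).
At A: distance to the source charge is 0.566 m; V_A = kq₁/r = 2.30×10⁴ V.
At B: distance to the source charge is 1.99 m; V_B = kq₁/r = 6550 V.
ΔV = V_B − V_A = -1.65×10⁴ V.
W_ext = qΔV = (6.46×10⁻⁶ C)(-1.65×10⁴ V) = -0.106 J.

-0.106 J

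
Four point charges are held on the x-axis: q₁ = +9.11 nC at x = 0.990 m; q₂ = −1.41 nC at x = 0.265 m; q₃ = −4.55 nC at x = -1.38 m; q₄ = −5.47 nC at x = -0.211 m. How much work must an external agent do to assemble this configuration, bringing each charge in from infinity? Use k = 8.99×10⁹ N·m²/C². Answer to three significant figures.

-3.17×10⁻⁷ J

The work to assemble the configuration equals its total potential energy, U = Σ kqᵢqⱼ/rᵢⱼ over all pairs.
Pair separations: r₁₂ = 0.725 m, r₁₃ = 2.37 m, r₁₄ = 1.20 m, r₂₃ = 1.65 m, r₂₄ = 0.476 m, r₃₄ = 1.17 m.
Summing all 6 pair terms gives U = -3.17×10⁻⁷ J.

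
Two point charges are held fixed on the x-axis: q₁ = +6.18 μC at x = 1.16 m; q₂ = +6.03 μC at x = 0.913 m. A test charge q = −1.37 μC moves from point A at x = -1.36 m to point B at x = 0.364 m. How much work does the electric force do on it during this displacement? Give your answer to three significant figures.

0.168 J

The work done by the electric force is W_field = −ΔU = −q(V_B − V_A) = q(V_A − V_B).
At A: distances to the source charges are 2.52 m, 2.27 m; V_A = Σ kqᵢ/rᵢ = 4.59×10⁴ V.
At B: distances to the source charges are 0.796 m, 0.549 m; V_B = Σ kqᵢ/rᵢ = 1.69×10⁵ V.
ΔV = V_B − V_A = 1.23×10⁵ V.
W_field = −qΔV = −(-1.37×10⁻⁶ C)(1.23×10⁵ V) = 0.168 J.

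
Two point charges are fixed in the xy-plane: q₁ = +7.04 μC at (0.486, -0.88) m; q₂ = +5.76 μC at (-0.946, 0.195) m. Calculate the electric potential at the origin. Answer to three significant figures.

1.17×10⁵ V

The total potential is the scalar sum of each charge's contribution, V = Σ kqᵢ/rᵢ.
Distances from the field point to each charge: r₁ = 1.01 m, r₂ = 0.966 m.
V = k[(7.04×10⁻⁶)/(1.01) + (5.76×10⁻⁶)/(0.966)] = 1.17×10⁵ V.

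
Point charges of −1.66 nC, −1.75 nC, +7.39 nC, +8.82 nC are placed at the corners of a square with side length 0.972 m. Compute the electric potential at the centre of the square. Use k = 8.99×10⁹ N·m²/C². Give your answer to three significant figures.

167 V

The total potential is the scalar sum of each charge's contribution, V = Σ kqᵢ/rᵢ.
The distance from each corner to the centre is a√2/2 = 0.687 m.
V = k[(-1.66×10⁻⁹)/(0.687) + (-1.75×10⁻⁹)/(0.687) + (7.39×10⁻⁹)/(0.687) + (8.82×10⁻⁹)/(0.687)] = 167 V.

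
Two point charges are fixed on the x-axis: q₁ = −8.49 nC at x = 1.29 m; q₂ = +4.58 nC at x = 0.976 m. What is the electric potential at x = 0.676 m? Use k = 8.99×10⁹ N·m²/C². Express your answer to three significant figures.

12.9 V

The total potential is the scalar sum of each charge's contribution, V = Σ kqᵢ/rᵢ.
Distances from the field point to each charge: r₁ = 0.614 m, r₂ = 0.300 m.
V = k[(-8.49×10⁻⁹)/(0.614) + (4.58×10⁻⁹)/(0.300)] = 12.9 V.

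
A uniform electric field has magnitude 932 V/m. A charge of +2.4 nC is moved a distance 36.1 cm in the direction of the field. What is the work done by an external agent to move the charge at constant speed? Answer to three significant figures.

-8.07×10⁻⁷ J

The potential change for a displacement 36.1 cm in the direction of the field is ΔV = −Ed = -336 V.
W_ext = qΔV = -8.07×10⁻⁷ J.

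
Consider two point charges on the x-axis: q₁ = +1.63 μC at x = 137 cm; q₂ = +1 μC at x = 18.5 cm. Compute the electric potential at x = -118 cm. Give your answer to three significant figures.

1.23×10⁴ V

The total potential is the scalar sum of each charge's contribution, V = Σ kqᵢ/rᵢ.
Distances from the field point to each charge: r₁ = 2.55 m, r₂ = 1.36 m.
V = k[(1.63×10⁻⁶)/(2.55) + (1.00×10⁻⁶)/(1.36)] = 1.23×10⁴ V.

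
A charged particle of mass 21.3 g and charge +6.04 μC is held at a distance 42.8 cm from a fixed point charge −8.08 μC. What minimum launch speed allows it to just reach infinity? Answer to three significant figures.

To just escape, total mechanical energy must reach zero at infinity: ½mv²_min + U = 0, so ½mv²_min = −U = |kQq|/r.
|U| = |kQq|/r = (8.99×10⁹ N·m²/C²)(8.08×10⁻⁶)(6.04×10⁻⁶)/(0.428) = 1.03 J.
v_min = √(2|U|/m) = √(2·1.03/0.0213) = 9.81 m/s.

9.81 m/s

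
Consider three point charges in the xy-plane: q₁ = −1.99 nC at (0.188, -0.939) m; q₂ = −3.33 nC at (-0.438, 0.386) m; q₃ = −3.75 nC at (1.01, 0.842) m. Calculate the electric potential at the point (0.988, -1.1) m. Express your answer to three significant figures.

-53.8 V

The total potential is the scalar sum of each charge's contribution, V = Σ kqᵢ/rᵢ.
Distances from the field point to each charge: r₁ = 0.816 m, r₂ = 2.06 m, r₃ = 1.94 m.
V = k[(-1.99×10⁻⁹)/(0.816) + (-3.33×10⁻⁹)/(2.06) + (-3.75×10⁻⁹)/(1.94)] = -53.8 V.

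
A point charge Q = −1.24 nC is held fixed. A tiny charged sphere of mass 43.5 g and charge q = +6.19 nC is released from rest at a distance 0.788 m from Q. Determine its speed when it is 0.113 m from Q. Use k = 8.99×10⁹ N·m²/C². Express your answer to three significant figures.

Only the electrostatic force acts, so mechanical energy is conserved: ½mv² = U₁ − U₂ = kQq(1/r₁ − 1/r₂).
U₁ − U₂ = (8.99×10⁹ N·m²/C²)(-1.24×10⁻⁹ C)(6.19×10⁻⁹ C)(1/0.788 − 1/0.113) = 5.23×10⁻⁷ J.
v = √(2·5.23×10⁻⁷/0.0435) = 4.90×10⁻³ m/s.

4.90×10⁻³ m/s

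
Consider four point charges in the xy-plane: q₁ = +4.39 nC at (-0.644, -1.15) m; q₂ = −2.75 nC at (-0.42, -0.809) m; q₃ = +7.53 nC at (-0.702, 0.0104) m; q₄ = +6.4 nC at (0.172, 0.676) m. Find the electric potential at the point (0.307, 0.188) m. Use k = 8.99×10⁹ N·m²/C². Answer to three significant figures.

Electric potential is a scalar, so the contributions from each charge add algebraically: V = Σ kqᵢ/rᵢ.
Distances from the field point to each charge: r₁ = 1.64 m, r₂ = 1.23 m, r₃ = 1.02 m, r₄ = 0.506 m.
V = k[(4.39×10⁻⁹)/(1.64) + (-2.75×10⁻⁹)/(1.23) + (7.53×10⁻⁹)/(1.02) + (6.40×10⁻⁹)/(0.506)] = 184 V.

184 V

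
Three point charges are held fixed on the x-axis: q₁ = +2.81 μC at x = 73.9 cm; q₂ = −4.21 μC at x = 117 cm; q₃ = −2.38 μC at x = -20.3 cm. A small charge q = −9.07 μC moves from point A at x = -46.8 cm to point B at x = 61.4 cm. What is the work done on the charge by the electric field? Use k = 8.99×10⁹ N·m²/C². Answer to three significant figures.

1.73 J

The work done by the electric force is W_field = −ΔU = −q(V_B − V_A) = q(V_A − V_B).
At A: distances to the source charges are 1.21 m, 1.64 m, 0.265 m; V_A = Σ kqᵢ/rᵢ = -8.29×10⁴ V.
At B: distances to the source charges are 0.125 m, 0.556 m, 0.817 m; V_B = Σ kqᵢ/rᵢ = 1.08×10⁵ V.
ΔV = V_B − V_A = 1.91×10⁵ V.
W_field = −qΔV = −(-9.07×10⁻⁶ C)(1.91×10⁵ V) = 1.73 J.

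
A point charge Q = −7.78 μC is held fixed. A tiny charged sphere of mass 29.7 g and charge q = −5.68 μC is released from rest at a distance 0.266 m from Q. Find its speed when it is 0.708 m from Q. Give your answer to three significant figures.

7.92 m/s

Only the electrostatic force acts, so mechanical energy is conserved: ½mv² = U₁ − U₂ = kQq(1/r₁ − 1/r₂).
U₁ − U₂ = (8.99×10⁹ N·m²/C²)(-7.78×10⁻⁶ C)(-5.68×10⁻⁶ C)(1/0.266 − 1/0.708) = 0.932 J.
v = √(2·0.932/0.0297) = 7.92 m/s.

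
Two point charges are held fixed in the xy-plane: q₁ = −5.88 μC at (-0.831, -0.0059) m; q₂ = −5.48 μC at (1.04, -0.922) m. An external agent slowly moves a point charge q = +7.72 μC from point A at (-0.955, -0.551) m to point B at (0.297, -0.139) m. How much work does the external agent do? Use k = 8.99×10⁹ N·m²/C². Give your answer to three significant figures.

0.206 J

For quasistatic motion the external work equals the change in potential energy: W_ext = qΔV = q(V_B − V_A).
At A: distances to the source charges are 0.559 m, 2.03 m; V_A = Σ kqᵢ/rᵢ = -1.19×10⁵ V.
At B: distances to the source charges are 1.14 m, 1.08 m; V_B = Σ kqᵢ/rᵢ = -9.22×10⁴ V.
ΔV = V_B − V_A = 2.67×10⁴ V.
W_ext = qΔV = (7.72×10⁻⁶ C)(2.67×10⁴ V) = 0.206 J.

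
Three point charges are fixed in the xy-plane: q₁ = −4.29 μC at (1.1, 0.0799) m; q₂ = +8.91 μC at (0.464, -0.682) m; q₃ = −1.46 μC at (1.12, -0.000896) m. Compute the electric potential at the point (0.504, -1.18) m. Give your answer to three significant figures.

Electric potential is a scalar, so the contributions from each charge add algebraically: V = Σ kqᵢ/rᵢ.
Distances from the field point to each charge: r₁ = 1.39 m, r₂ = 0.500 m, r₃ = 1.33 m.
V = k[(-4.29×10⁻⁶)/(1.39) + (8.91×10⁻⁶)/(0.500) + (-1.46×10⁻⁶)/(1.33)] = 1.23×10⁵ V.

1.23×10⁵ V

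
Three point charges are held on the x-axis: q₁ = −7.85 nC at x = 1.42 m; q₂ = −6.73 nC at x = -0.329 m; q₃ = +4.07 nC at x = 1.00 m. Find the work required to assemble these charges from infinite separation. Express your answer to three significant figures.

-5.98×10⁻⁷ J

The work to assemble the configuration equals its total potential energy, U = Σ kqᵢqⱼ/rᵢⱼ over all pairs.
Pair separations: r₁₂ = 1.75 m, r₁₃ = 0.420 m, r₂₃ = 1.33 m.
U = (2.72×10⁻⁷) + (-6.84×10⁻⁷) + (-1.85×10⁻⁷) = -5.98×10⁻⁷ J.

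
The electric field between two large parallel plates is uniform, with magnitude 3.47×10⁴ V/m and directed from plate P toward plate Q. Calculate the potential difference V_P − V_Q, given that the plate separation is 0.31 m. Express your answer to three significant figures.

In a uniform field, potential decreases in the direction of E: ΔV = −E·d for a displacement d parallel to E.
Going from Q to P is a displacement of 0.31 m opposite to the field, so V_P − V_Q = +Ed = 1.08×10⁴ V.

1.08×10⁴ V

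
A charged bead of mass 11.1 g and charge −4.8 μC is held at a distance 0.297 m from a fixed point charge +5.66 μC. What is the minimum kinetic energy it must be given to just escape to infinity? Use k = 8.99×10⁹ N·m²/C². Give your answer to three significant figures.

To just escape, total mechanical energy must reach zero at infinity: ½mv²_min + U = 0, so ½mv²_min = −U = |kQq|/r.
|U| = |kQq|/r = (8.99×10⁹ N·m²/C²)(5.66×10⁻⁶)(4.80×10⁻⁶)/(0.297) = 0.822 J.

0.822 J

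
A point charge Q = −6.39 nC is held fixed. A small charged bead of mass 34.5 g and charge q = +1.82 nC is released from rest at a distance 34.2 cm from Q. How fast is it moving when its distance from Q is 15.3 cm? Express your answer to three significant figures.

Only the electrostatic force acts, so mechanical energy is conserved: ½mv² = U₁ − U₂ = kQq(1/r₁ − 1/r₂).
U₁ − U₂ = (8.99×10⁹ N·m²/C²)(-6.39×10⁻⁹ C)(1.82×10⁻⁹ C)(1/0.342 − 1/0.153) = 3.78×10⁻⁷ J.
v = √(2·3.78×10⁻⁷/0.0345) = 4.68×10⁻³ m/s.

4.68×10⁻³ m/s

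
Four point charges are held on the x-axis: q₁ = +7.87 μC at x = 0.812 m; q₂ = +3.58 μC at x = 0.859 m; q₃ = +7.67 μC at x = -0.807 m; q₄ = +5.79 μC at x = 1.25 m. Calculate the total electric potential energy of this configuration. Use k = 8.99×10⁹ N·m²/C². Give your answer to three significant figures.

The work to assemble the configuration equals its total potential energy, U = Σ kqᵢqⱼ/rᵢⱼ over all pairs.
Pair separations: r₁₂ = 0.0470 m, r₁₃ = 1.62 m, r₁₄ = 0.438 m, r₂₃ = 1.67 m, r₂₄ = 0.391 m, r₃₄ = 2.06 m.
Summing all 6 pair terms gives U = 7.48 J.

7.48 J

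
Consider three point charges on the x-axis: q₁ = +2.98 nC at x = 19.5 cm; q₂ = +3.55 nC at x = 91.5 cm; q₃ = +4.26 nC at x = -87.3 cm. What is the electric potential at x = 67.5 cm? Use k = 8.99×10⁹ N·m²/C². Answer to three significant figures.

The total potential is the scalar sum of each charge's contribution, V = Σ kqᵢ/rᵢ.
Distances from the field point to each charge: r₁ = 0.480 m, r₂ = 0.240 m, r₃ = 1.55 m.
V = k[(2.98×10⁻⁹)/(0.480) + (3.55×10⁻⁹)/(0.240) + (4.26×10⁻⁹)/(1.55)] = 214 V.

214 V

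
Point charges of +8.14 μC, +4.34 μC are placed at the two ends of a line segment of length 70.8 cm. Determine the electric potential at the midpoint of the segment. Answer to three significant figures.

3.17×10⁵ V

The total potential is the scalar sum of each charge's contribution, V = Σ kqᵢ/rᵢ.
Each charge is 0.354 m from the midpoint.
V = k[(8.14×10⁻⁶)/(0.354) + (4.34×10⁻⁶)/(0.354)] = 3.17×10⁵ V.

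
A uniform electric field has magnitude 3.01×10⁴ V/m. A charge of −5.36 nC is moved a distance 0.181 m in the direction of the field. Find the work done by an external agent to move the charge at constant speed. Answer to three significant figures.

2.92×10⁻⁵ J

The potential change for a displacement 0.181 m in the direction of the field is ΔV = −Ed = -5450 V.
W_ext = qΔV = 2.92×10⁻⁵ J.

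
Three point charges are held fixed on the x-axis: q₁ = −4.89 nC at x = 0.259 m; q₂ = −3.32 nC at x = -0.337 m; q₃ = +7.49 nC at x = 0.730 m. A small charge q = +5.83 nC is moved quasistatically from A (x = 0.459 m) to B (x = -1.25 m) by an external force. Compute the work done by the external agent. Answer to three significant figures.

-1.11×10⁻⁷ J

For quasistatic motion the external work equals the change in potential energy: W_ext = qΔV = q(V_B − V_A).
At A: distances to the source charges are 0.200 m, 0.796 m, 0.271 m; V_A = Σ kqᵢ/rᵢ = -8.83 V.
At B: distances to the source charges are 1.51 m, 0.913 m, 1.98 m; V_B = Σ kqᵢ/rᵢ = -27.8 V.
ΔV = V_B − V_A = -19.0 V.
W_ext = qΔV = (5.83×10⁻⁹ C)(-19.0 V) = -1.11×10⁻⁷ J.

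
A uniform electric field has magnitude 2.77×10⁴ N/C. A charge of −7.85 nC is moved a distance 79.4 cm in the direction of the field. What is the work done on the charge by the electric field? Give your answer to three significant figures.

The potential change for a displacement 79.4 cm in the direction of the field is ΔV = −Ed = -2.20×10⁴ V.
W_field = −qΔV = -1.73×10⁻⁴ J.

-1.73×10⁻⁴ J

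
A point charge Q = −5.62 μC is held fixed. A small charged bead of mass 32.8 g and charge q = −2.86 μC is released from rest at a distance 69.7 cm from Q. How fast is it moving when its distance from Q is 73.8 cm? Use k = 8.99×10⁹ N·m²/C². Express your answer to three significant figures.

Only the electrostatic force acts, so mechanical energy is conserved: ½mv² = U₁ − U₂ = kQq(1/r₁ − 1/r₂).
U₁ − U₂ = (8.99×10⁹ N·m²/C²)(-5.62×10⁻⁶ C)(-2.86×10⁻⁶ C)(1/0.697 − 1/0.738) = 0.0115 J.
v = √(2·0.0115/0.0328) = 0.838 m/s.

0.838 m/s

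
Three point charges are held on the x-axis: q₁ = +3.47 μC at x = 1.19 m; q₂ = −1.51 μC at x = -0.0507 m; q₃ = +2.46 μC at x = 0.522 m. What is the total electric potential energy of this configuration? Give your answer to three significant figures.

0.0186 J

The work to assemble the configuration equals its total potential energy, U = Σ kqᵢqⱼ/rᵢⱼ over all pairs.
Pair separations: r₁₂ = 1.24 m, r₁₃ = 0.668 m, r₂₃ = 0.573 m.
U = (-0.0380) + (0.115) + (-0.0583) = 0.0186 J.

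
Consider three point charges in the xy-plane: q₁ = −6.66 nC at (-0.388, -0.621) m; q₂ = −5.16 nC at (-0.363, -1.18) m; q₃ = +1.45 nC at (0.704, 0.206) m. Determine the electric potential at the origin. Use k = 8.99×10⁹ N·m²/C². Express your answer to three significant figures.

-102 V

Electric potential is a scalar, so the contributions from each charge add algebraically: V = Σ kqᵢ/rᵢ.
Distances from the field point to each charge: r₁ = 0.732 m, r₂ = 1.23 m, r₃ = 0.734 m.
V = k[(-6.66×10⁻⁹)/(0.732) + (-5.16×10⁻⁹)/(1.23) + (1.45×10⁻⁹)/(0.734)] = -102 V.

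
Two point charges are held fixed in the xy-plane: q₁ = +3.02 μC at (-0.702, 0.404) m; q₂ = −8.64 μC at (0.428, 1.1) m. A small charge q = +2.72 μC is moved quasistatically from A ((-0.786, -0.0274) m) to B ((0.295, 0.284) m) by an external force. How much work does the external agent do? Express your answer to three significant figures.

-0.223 J

For quasistatic motion the external work equals the change in potential energy: W_ext = qΔV = q(V_B − V_A).
At A: distances to the source charges are 0.440 m, 1.66 m; V_A = Σ kqᵢ/rᵢ = 1.49×10⁴ V.
At B: distances to the source charges are 1.00 m, 0.827 m; V_B = Σ kqᵢ/rᵢ = -6.69×10⁴ V.
ΔV = V_B − V_A = -8.18×10⁴ V.
W_ext = qΔV = (2.72×10⁻⁶ C)(-8.18×10⁴ V) = -0.223 J.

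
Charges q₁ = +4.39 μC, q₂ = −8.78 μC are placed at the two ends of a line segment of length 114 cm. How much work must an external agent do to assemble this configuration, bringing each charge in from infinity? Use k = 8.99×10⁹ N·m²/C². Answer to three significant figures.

The assembly work is the sum of pairwise potential energies, U = Σ_{i<j} kqᵢqⱼ/rᵢⱼ.
The separation is r = 1.14 m.
U = (-0.304) = -0.304 J.

-0.304 J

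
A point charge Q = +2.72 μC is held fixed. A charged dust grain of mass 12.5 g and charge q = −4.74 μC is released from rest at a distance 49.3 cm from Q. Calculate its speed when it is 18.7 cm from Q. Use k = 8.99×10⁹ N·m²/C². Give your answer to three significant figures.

Only the electrostatic force acts, so mechanical energy is conserved: ½mv² = U₁ − U₂ = kQq(1/r₁ − 1/r₂).
U₁ − U₂ = (8.99×10⁹ N·m²/C²)(2.72×10⁻⁶ C)(-4.74×10⁻⁶ C)(1/0.493 − 1/0.187) = 0.385 J.
v = √(2·0.385/0.0125) = 7.85 m/s.

7.85 m/s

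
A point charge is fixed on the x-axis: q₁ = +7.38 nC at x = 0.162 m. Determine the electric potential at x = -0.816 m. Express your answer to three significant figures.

Electric potential is a scalar, so the contributions from each charge add algebraically: V = Σ kqᵢ/rᵢ.
V = k[(7.38×10⁻⁹)/(0.978)] = 67.8 V.

67.8 V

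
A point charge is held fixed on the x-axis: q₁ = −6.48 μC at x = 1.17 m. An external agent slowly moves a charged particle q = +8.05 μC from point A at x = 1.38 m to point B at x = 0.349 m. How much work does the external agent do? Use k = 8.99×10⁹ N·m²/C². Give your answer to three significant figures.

For quasistatic motion the external work equals the change in potential energy: W_ext = qΔV = q(V_B − V_A).
At A: distance to the source charge is 0.210 m; V_A = kq₁/r = -2.77×10⁵ V.
At B: distance to the source charge is 0.821 m; V_B = kq₁/r = -7.10×10⁴ V.
ΔV = V_B − V_A = 2.06×10⁵ V.
W_ext = qΔV = (8.05×10⁻⁶ C)(2.06×10⁵ V) = 1.66 J.

1.66 J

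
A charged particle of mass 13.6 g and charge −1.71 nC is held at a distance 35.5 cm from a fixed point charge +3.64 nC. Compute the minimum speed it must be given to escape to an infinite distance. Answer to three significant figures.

4.81×10⁻³ m/s

To just escape, total mechanical energy must reach zero at infinity: ½mv²_min + U = 0, so ½mv²_min = −U = |kQq|/r.
|U| = |kQq|/r = (8.99×10⁹ N·m²/C²)(3.64×10⁻⁹)(1.71×10⁻⁹)/(0.355) = 1.58×10⁻⁷ J.
v_min = √(2|U|/m) = √(2·1.58×10⁻⁷/0.0136) = 4.81×10⁻³ m/s.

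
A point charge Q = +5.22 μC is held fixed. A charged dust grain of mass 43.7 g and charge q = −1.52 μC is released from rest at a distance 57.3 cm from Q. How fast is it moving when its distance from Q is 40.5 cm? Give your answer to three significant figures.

1.54 m/s

Only the electrostatic force acts, so mechanical energy is conserved: ½mv² = U₁ − U₂ = kQq(1/r₁ − 1/r₂).
U₁ − U₂ = (8.99×10⁹ N·m²/C²)(5.22×10⁻⁶ C)(-1.52×10⁻⁶ C)(1/0.573 − 1/0.405) = 0.0516 J.
v = √(2·0.0516/0.0437) = 1.54 m/s.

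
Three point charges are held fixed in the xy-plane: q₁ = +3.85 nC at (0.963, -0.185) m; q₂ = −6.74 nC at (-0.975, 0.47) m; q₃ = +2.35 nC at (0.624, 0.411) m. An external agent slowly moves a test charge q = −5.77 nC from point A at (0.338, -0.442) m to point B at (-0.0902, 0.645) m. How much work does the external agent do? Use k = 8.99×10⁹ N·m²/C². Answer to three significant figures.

2.89×10⁻⁷ J

For quasistatic motion the external work equals the change in potential energy: W_ext = qΔV = q(V_B − V_A).
At A: distances to the source charges are 0.676 m, 1.60 m, 0.900 m; V_A = Σ kqᵢ/rᵢ = 36.8 V.
At B: distances to the source charges are 1.34 m, 0.902 m, 0.752 m; V_B = Σ kqᵢ/rᵢ = -13.3 V.
ΔV = V_B − V_A = -50.1 V.
W_ext = qΔV = (-5.77×10⁻⁹ C)(-50.1 V) = 2.89×10⁻⁷ J.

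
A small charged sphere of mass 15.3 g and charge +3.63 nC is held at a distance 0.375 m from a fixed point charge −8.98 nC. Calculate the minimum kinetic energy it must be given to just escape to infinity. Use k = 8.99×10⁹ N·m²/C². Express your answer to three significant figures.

7.81×10⁻⁷ J

To just escape, total mechanical energy must reach zero at infinity: ½mv²_min + U = 0, so ½mv²_min = −U = |kQq|/r.
|U| = |kQq|/r = (8.99×10⁹ N·m²/C²)(8.98×10⁻⁹)(3.63×10⁻⁹)/(0.375) = 7.81×10⁻⁷ J.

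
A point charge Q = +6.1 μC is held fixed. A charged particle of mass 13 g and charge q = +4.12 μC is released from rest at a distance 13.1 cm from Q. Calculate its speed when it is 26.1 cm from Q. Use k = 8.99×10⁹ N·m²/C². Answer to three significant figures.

11.5 m/s

Only the electrostatic force acts, so mechanical energy is conserved: ½mv² = U₁ − U₂ = kQq(1/r₁ − 1/r₂).
U₁ − U₂ = (8.99×10⁹ N·m²/C²)(6.10×10⁻⁶ C)(4.12×10⁻⁶ C)(1/0.131 − 1/0.261) = 0.859 J.
v = √(2·0.859/0.0130) = 11.5 m/s.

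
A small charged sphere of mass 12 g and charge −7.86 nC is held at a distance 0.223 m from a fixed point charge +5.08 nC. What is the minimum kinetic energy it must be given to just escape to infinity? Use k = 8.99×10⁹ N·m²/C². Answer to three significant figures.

1.61×10⁻⁶ J

To just escape, total mechanical energy must reach zero at infinity: ½mv²_min + U = 0, so ½mv²_min = −U = |kQq|/r.
|U| = |kQq|/r = (8.99×10⁹ N·m²/C²)(5.08×10⁻⁹)(7.86×10⁻⁹)/(0.223) = 1.61×10⁻⁶ J.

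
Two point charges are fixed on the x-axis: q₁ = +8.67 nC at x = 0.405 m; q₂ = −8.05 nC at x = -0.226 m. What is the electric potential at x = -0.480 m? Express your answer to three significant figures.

The total potential is the scalar sum of each charge's contribution, V = Σ kqᵢ/rᵢ.
Distances from the field point to each charge: r₁ = 0.885 m, r₂ = 0.254 m.
V = k[(8.67×10⁻⁹)/(0.885) + (-8.05×10⁻⁹)/(0.254)] = -197 V.

-197 V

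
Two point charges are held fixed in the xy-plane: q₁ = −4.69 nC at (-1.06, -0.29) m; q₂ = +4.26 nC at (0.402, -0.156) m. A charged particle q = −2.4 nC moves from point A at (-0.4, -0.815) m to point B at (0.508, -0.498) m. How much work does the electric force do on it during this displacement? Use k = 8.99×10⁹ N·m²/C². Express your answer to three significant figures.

2.24×10⁻⁷ J

The work done by the electric force is W_field = −ΔU = −q(V_B − V_A) = q(V_A − V_B).
At A: distances to the source charges are 0.843 m, 1.04 m; V_A = Σ kqᵢ/rᵢ = -13.1 V.
At B: distances to the source charges are 1.58 m, 0.358 m; V_B = Σ kqᵢ/rᵢ = 80.3 V.
ΔV = V_B − V_A = 93.4 V.
W_field = −qΔV = −(-2.40×10⁻⁹ C)(93.4 V) = 2.24×10⁻⁷ J.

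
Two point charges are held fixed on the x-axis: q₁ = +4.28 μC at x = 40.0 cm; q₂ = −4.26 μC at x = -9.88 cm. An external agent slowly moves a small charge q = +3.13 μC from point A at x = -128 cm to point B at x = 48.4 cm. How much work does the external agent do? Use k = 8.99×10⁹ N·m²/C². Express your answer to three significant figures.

1.26 J

For quasistatic motion the external work equals the change in potential energy: W_ext = qΔV = q(V_B − V_A).
At A: distances to the source charges are 1.68 m, 1.18 m; V_A = Σ kqᵢ/rᵢ = -9520 V.
At B: distances to the source charges are 0.0840 m, 0.583 m; V_B = Σ kqᵢ/rᵢ = 3.92×10⁵ V.
ΔV = V_B − V_A = 4.02×10⁵ V.
W_ext = qΔV = (3.13×10⁻⁶ C)(4.02×10⁵ V) = 1.26 J.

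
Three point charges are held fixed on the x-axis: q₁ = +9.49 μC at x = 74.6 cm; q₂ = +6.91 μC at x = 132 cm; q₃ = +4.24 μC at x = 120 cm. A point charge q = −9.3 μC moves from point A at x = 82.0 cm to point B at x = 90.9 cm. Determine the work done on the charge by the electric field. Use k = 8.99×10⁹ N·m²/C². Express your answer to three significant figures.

-5.32 J

The work done by the electric force is W_field = −ΔU = −q(V_B − V_A) = q(V_A − V_B).
At A: distances to the source charges are 0.0740 m, 0.500 m, 0.380 m; V_A = Σ kqᵢ/rᵢ = 1.38×10⁶ V.
At B: distances to the source charges are 0.163 m, 0.411 m, 0.291 m; V_B = Σ kqᵢ/rᵢ = 8.06×10⁵ V.
ΔV = V_B − V_A = -5.72×10⁵ V.
W_field = −qΔV = −(-9.30×10⁻⁶ C)(-5.72×10⁵ V) = -5.32 J.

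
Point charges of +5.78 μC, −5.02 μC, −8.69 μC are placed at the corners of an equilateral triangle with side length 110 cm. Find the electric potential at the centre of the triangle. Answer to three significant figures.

Electric potential is a scalar, so the contributions from each charge add algebraically: V = Σ kqᵢ/rᵢ.
The distance from each vertex to the centroid is a/√3 = 0.635 m.
V = k[(5.78×10⁻⁶)/(0.635) + (-5.02×10⁻⁶)/(0.635) + (-8.69×10⁻⁶)/(0.635)] = -1.12×10⁵ V.

-1.12×10⁵ V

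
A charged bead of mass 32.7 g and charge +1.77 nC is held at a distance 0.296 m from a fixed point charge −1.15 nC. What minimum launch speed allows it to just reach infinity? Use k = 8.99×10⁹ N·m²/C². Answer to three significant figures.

1.94×10⁻³ m/s

To just escape, total mechanical energy must reach zero at infinity: ½mv²_min + U = 0, so ½mv²_min = −U = |kQq|/r.
|U| = |kQq|/r = (8.99×10⁹ N·m²/C²)(1.15×10⁻⁹)(1.77×10⁻⁹)/(0.296) = 6.18×10⁻⁸ J.
v_min = √(2|U|/m) = √(2·6.18×10⁻⁸/0.0327) = 1.94×10⁻³ m/s.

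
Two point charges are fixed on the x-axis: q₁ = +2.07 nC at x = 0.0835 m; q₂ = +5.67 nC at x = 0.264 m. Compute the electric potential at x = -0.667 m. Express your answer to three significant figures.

79.5 V

The total potential is the scalar sum of each charge's contribution, V = Σ kqᵢ/rᵢ.
Distances from the field point to each charge: r₁ = 0.751 m, r₂ = 0.931 m.
V = k[(2.07×10⁻⁹)/(0.751) + (5.67×10⁻⁹)/(0.931)] = 79.5 V.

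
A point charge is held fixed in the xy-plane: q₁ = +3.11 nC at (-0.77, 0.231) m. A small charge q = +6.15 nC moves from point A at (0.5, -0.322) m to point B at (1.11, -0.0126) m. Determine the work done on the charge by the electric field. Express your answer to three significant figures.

3.34×10⁻⁸ J

The work done by the electric force is W_field = −ΔU = −q(V_B − V_A) = q(V_A − V_B).
At A: distance to the source charge is 1.39 m; V_A = kq₁/r = 20.2 V.
At B: distance to the source charge is 1.90 m; V_B = kq₁/r = 14.7 V.
ΔV = V_B − V_A = -5.44 V.
W_field = −qΔV = −(6.15×10⁻⁹ C)(-5.44 V) = 3.34×10⁻⁸ J.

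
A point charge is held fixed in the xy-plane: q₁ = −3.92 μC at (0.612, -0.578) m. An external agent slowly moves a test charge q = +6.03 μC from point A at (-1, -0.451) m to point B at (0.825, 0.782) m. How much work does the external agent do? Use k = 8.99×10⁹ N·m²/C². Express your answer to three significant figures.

-0.0230 J

For quasistatic motion the external work equals the change in potential energy: W_ext = qΔV = q(V_B − V_A).
At A: distance to the source charge is 1.62 m; V_A = kq₁/r = -2.18×10⁴ V.
At B: distance to the source charge is 1.38 m; V_B = kq₁/r = -2.56×10⁴ V.
ΔV = V_B − V_A = -3810 V.
W_ext = qΔV = (6.03×10⁻⁶ C)(-3810 V) = -0.0230 J.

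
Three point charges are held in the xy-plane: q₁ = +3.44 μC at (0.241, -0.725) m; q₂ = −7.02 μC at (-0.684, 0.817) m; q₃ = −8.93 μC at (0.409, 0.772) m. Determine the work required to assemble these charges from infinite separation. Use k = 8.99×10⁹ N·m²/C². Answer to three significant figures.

The assembly work is the sum of pairwise potential energies, U = Σ_{i<j} kqᵢqⱼ/rᵢⱼ.
Pair separations: r₁₂ = 1.80 m, r₁₃ = 1.51 m, r₂₃ = 1.09 m.
U = (-0.121) + (-0.183) + (0.515) = 0.211 J.

0.211 J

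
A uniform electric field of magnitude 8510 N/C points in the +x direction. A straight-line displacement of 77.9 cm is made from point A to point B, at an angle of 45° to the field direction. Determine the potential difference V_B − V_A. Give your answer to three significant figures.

Only the component of displacement along E changes the potential: ΔV = −E·d·cosθ.
ΔV = −(8510 V/m)(0.779 m)cos45° = -4690 V.

-4690 V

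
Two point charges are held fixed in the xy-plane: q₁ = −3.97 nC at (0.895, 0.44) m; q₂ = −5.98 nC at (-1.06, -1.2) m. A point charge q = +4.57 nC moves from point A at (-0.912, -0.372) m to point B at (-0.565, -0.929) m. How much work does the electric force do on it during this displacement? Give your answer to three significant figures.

1.42×10⁻⁷ J

The work done by the electric force is W_field = −ΔU = −q(V_B − V_A) = q(V_A − V_B).
At A: distances to the source charges are 1.98 m, 0.841 m; V_A = Σ kqᵢ/rᵢ = -81.9 V.
At B: distances to the source charges are 2.00 m, 0.564 m; V_B = Σ kqᵢ/rᵢ = -113 V.
ΔV = V_B − V_A = -31.2 V.
W_field = −qΔV = −(4.57×10⁻⁹ C)(-31.2 V) = 1.42×10⁻⁷ J.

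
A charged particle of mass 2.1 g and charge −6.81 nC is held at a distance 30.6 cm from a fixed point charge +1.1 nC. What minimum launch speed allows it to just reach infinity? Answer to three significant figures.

0.0145 m/s

To just escape, total mechanical energy must reach zero at infinity: ½mv²_min + U = 0, so ½mv²_min = −U = |kQq|/r.
|U| = |kQq|/r = (8.99×10⁹ N·m²/C²)(1.10×10⁻⁹)(6.81×10⁻⁹)/(0.306) = 2.20×10⁻⁷ J.
v_min = √(2|U|/m) = √(2·2.20×10⁻⁷/2.10×10⁻³) = 0.0145 m/s.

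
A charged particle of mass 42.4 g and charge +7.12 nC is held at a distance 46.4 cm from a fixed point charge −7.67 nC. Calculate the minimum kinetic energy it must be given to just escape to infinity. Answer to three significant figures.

To just escape, total mechanical energy must reach zero at infinity: ½mv²_min + U = 0, so ½mv²_min = −U = |kQq|/r.
|U| = |kQq|/r = (8.99×10⁹ N·m²/C²)(7.67×10⁻⁹)(7.12×10⁻⁹)/(0.464) = 1.06×10⁻⁶ J.

1.06×10⁻⁶ J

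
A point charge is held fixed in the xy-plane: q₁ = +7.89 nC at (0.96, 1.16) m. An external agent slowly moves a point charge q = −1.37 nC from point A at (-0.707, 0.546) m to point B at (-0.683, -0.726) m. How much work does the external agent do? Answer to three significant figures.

1.59×10⁻⁸ J

For quasistatic motion the external work equals the change in potential energy: W_ext = qΔV = q(V_B − V_A).
At A: distance to the source charge is 1.78 m; V_A = kq₁/r = 39.9 V.
At B: distance to the source charge is 2.50 m; V_B = kq₁/r = 28.4 V.
ΔV = V_B − V_A = -11.6 V.
W_ext = qΔV = (-1.37×10⁻⁹ C)(-11.6 V) = 1.59×10⁻⁸ J.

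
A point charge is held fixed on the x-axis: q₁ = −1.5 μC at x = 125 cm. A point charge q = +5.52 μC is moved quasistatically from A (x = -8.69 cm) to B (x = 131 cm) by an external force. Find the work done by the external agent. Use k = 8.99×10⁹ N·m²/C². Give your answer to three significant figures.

-1.18 J

For quasistatic motion the external work equals the change in potential energy: W_ext = qΔV = q(V_B − V_A).
At A: distance to the source charge is 1.34 m; V_A = kq₁/r = -1.01×10⁴ V.
At B: distance to the source charge is 0.0600 m; V_B = kq₁/r = -2.25×10⁵ V.
ΔV = V_B − V_A = -2.15×10⁵ V.
W_ext = qΔV = (5.52×10⁻⁶ C)(-2.15×10⁵ V) = -1.18 J.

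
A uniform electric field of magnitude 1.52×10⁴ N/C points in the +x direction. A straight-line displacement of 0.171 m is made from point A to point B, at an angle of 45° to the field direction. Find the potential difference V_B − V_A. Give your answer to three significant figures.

Only the component of displacement along E changes the potential: ΔV = −E·d·cosθ.
ΔV = −(1.52×10⁴ V/m)(0.171 m)cos45° = -1840 V.

-1840 V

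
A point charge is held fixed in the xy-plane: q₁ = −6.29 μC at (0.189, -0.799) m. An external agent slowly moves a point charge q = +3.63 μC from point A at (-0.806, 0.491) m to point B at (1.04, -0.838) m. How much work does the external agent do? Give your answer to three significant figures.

-0.115 J

For quasistatic motion the external work equals the change in potential energy: W_ext = qΔV = q(V_B − V_A).
At A: distance to the source charge is 1.63 m; V_A = kq₁/r = -3.47×10⁴ V.
At B: distance to the source charge is 0.852 m; V_B = kq₁/r = -6.64×10⁴ V.
ΔV = V_B − V_A = -3.17×10⁴ V.
W_ext = qΔV = (3.63×10⁻⁶ C)(-3.17×10⁴ V) = -0.115 J.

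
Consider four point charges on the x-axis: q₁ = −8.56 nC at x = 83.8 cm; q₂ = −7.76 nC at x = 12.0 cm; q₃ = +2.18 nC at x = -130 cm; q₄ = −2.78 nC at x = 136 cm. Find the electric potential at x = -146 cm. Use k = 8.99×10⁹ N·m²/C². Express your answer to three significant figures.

36.0 V

Electric potential is a scalar, so the contributions from each charge add algebraically: V = Σ kqᵢ/rᵢ.
Distances from the field point to each charge: r₁ = 2.30 m, r₂ = 1.58 m, r₃ = 0.160 m, r₄ = 2.82 m.
V = k[(-8.56×10⁻⁹)/(2.30) + (-7.76×10⁻⁹)/(1.58) + (2.18×10⁻⁹)/(0.160) + (-2.78×10⁻⁹)/(2.82)] = 36.0 V.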